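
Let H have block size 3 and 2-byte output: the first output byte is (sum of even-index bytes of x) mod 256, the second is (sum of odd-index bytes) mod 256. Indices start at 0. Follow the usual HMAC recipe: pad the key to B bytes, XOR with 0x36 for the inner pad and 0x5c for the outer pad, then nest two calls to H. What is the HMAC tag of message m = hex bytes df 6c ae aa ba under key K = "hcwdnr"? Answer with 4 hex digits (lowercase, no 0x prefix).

c32c

Key "hcwdnr" = 68 63 77 64 6e 72 is 6 bytes > B = 3, so hash it first: H(key) = 4d 39, then zero-pad to 3 bytes: K' = 4d 39 00.
K' ⊕ ipad = 7b 0f 36.  K' ⊕ opad = 11 65 5c.
Inner input = (K'⊕ipad) ∥ m = 7b 0f 36 ∥ df 6c ae aa ba.
Inner hash: even-index sum = 455 mod 256 = 199; odd-index sum = 598 mod 256 = 86 → c7 56.
Outer input = (K'⊕opad) ∥ inner = 11 65 5c ∥ c7 56.
Outer hash (tag): even-index sum = 195 mod 256 = 195; odd-index sum = 300 mod 256 = 44 → c3 2c.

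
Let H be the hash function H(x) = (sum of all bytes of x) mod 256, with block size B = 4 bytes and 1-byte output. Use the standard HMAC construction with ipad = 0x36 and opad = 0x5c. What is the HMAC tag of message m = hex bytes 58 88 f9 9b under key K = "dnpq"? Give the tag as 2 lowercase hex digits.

6e

Key "dnpq" = 64 6e 70 71 is exactly B = 4 bytes: K' = 64 6e 70 71.
K' ⊕ ipad = 52 58 46 47.  K' ⊕ opad = 38 32 2c 2d.
Inner input = (K'⊕ipad) ∥ m = 52 58 46 47 ∥ 58 88 f9 9b.
Inner hash: sum = 82+88+70+71+88+136+249+155 = 939; mod 256 = 171 → ab.
Outer input = (K'⊕opad) ∥ inner = 38 32 2c 2d ∥ ab.
Outer hash (tag): sum = 56+50+44+45+171 = 366; mod 256 = 110 → 6e.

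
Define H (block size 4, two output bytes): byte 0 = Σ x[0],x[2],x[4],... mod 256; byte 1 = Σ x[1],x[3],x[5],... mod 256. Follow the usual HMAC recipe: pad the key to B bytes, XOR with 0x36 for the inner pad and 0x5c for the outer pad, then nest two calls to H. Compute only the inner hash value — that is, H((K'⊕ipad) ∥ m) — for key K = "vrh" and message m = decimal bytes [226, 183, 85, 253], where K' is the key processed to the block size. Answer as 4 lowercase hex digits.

d52e

Key "vrh" = 76 72 68 is 3 bytes ≤ B = 4; zero-pad to 4 bytes: K' = 76 72 68 00.
K' ⊕ ipad = 40 44 5e 36.
Inner input = 40 44 5e 36 ∥ e2 b7 55 fd.
Inner hash: even-index sum = 469 mod 256 = 213; odd-index sum = 558 mod 256 = 46 → d5 2e.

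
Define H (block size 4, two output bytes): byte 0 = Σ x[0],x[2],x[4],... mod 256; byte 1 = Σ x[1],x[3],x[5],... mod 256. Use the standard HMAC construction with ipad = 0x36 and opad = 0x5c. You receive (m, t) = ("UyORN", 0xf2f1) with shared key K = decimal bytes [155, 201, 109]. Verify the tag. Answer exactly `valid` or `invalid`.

Key decimal bytes [155, 201, 109] = 9b c9 6d is 3 bytes ≤ B = 4; zero-pad to 4 bytes: K' = 9b c9 6d 00.
K' ⊕ ipad = ad ff 5b 36; K' ⊕ opad = c7 95 31 5c.
Inner hash: even-index sum = 506 mod 256 = 250; odd-index sum = 512 mod 256 = 0 → fa 00.
Outer hash (recomputed tag): even-index sum = 498 mod 256 = 242; odd-index sum = 241 mod 256 = 241 → f2 f1.
Recomputed tag = f2f1; claimed = f2f1 → match.

valid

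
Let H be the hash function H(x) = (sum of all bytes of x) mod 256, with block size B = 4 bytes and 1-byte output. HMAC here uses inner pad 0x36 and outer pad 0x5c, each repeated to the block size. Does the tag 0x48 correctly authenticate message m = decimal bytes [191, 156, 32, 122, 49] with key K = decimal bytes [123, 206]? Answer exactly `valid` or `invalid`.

valid

Key decimal bytes [123, 206] = 7b ce is 2 bytes ≤ B = 4; zero-pad to 4 bytes: K' = 7b ce 00 00.
K' ⊕ ipad = 4d f8 36 36; K' ⊕ opad = 27 92 5c 5c.
Inner hash: sum = 77+248+54+54+191+156+32+122+49 = 983; mod 256 = 215 → d7.
Outer hash (recomputed tag): sum = 39+146+92+92+215 = 584; mod 256 = 72 → 48.
Recomputed tag = 48; claimed = 48 → match.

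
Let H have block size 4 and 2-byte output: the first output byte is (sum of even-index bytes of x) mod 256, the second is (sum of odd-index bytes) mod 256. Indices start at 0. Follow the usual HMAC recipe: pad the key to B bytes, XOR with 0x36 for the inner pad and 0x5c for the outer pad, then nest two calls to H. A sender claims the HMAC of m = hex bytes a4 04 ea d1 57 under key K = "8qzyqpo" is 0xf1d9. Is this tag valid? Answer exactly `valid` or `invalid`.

invalid

Key "8qzyqpo" = 38 71 7a 79 71 70 6f is 7 bytes > B = 4, so hash it first: H(key) = 92 5a, then zero-pad to 4 bytes: K' = 92 5a 00 00.
K' ⊕ ipad = a4 6c 36 36; K' ⊕ opad = ce 06 5c 5c.
Inner hash: even-index sum = 703 mod 256 = 191; odd-index sum = 375 mod 256 = 119 → bf 77.
Outer hash (recomputed tag): even-index sum = 489 mod 256 = 233; odd-index sum = 217 mod 256 = 217 → e9 d9.
Recomputed tag = e9d9; claimed = f1d9 → mismatch.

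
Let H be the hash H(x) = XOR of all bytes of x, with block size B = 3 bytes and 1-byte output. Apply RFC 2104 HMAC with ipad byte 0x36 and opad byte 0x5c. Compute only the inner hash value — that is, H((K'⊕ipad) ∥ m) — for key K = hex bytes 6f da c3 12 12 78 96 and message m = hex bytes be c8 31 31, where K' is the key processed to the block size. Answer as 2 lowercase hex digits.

Key hex bytes 6f da c3 12 12 78 96 is 7 bytes > B = 3, so hash it first: H(key) = 98, then zero-pad to 3 bytes: K' = 98 00 00.
K' ⊕ ipad = ae 36 36.
Inner input = ae 36 36 ∥ be c8 31 31.
Inner hash: XOR ae⊕36⊕36⊕be⊕c8⊕31⊕31 = d8.

d8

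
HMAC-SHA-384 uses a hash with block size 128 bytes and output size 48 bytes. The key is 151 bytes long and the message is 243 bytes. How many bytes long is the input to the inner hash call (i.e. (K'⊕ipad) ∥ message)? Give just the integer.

371

Key is 151 > 128 bytes, so it is hashed to 48 bytes then zero-padded to 128: |K'| = 128.
Inner input = (K'⊕ipad) ∥ m → 128 + 243 = 371 bytes.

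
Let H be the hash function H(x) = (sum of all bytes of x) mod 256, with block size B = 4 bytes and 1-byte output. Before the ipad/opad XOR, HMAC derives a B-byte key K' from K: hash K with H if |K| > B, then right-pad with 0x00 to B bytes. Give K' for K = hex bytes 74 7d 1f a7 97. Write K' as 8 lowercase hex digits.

|K| = 5 > B = 4, so first hash the key.
H(K): sum = 116+125+31+167+151 = 590; mod 256 = 78 → 4e.
Zero-pad H(K) = 4e to 4 bytes: K' = 4e 00 00 00.

4e000000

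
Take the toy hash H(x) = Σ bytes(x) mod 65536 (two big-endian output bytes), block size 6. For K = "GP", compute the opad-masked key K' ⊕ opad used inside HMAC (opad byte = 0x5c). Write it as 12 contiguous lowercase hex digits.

Key "GP" = 47 50 is 2 bytes ≤ B = 6; zero-pad to 6 bytes: K' = 47 50 00 00 00 00.
XOR each byte with 0x5c: 47⊕5c=1b, 50⊕5c=0c, 00⊕5c=5c, 00⊕5c=5c, 00⊕5c=5c, 00⊕5c=5c.

1b0c5c5c5c5c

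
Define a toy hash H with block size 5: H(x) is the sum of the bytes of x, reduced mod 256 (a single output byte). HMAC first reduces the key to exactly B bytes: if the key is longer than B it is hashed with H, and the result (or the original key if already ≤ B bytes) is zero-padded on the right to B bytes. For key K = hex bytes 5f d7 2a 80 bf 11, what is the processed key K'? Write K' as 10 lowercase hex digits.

|K| = 6 > B = 5, so first hash the key.
H(K): sum = 95+215+42+128+191+17 = 688; mod 256 = 176 → b0.
Zero-pad H(K) = b0 to 5 bytes: K' = b0 00 00 00 00.

b000000000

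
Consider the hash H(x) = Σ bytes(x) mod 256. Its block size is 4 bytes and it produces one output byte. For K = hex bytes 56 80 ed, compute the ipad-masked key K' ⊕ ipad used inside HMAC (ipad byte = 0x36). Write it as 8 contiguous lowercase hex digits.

60b6db36

Key hex bytes 56 80 ed is 3 bytes ≤ B = 4; zero-pad to 4 bytes: K' = 56 80 ed 00.
XOR each byte with 0x36: 56⊕36=60, 80⊕36=b6, ed⊕36=db, 00⊕36=36.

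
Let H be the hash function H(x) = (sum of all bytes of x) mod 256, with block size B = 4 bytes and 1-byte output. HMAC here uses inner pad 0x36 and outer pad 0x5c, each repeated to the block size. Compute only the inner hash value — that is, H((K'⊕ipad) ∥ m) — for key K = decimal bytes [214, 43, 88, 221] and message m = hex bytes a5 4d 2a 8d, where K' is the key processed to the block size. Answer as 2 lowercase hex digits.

Key decimal bytes [214, 43, 88, 221] = d6 2b 58 dd is exactly B = 4 bytes: K' = d6 2b 58 dd.
K' ⊕ ipad = e0 1d 6e eb.
Inner input = e0 1d 6e eb ∥ a5 4d 2a 8d.
Inner hash: sum = 224+29+110+235+165+77+42+141 = 1023; mod 256 = 255 → ff.

ff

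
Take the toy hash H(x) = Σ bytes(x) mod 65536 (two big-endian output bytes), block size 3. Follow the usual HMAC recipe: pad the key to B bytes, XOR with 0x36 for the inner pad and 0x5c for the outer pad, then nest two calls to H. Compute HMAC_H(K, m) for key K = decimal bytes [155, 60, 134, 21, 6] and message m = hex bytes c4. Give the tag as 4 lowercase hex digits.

015d

Key decimal bytes [155, 60, 134, 21, 6] = 9b 3c 86 15 06 is 5 bytes > B = 3, so hash it first: H(key) = 01 78, then zero-pad to 3 bytes: K' = 01 78 00.
K' ⊕ ipad = 37 4e 36.  K' ⊕ opad = 5d 24 5c.
Inner input = (K'⊕ipad) ∥ m = 37 4e 36 ∥ c4.
Inner hash: sum = 55+78+54+196 = 383 → 01 7f.
Outer input = (K'⊕opad) ∥ inner = 5d 24 5c ∥ 01 7f.
Outer hash (tag): sum = 93+36+92+1+127 = 349 → 01 5d.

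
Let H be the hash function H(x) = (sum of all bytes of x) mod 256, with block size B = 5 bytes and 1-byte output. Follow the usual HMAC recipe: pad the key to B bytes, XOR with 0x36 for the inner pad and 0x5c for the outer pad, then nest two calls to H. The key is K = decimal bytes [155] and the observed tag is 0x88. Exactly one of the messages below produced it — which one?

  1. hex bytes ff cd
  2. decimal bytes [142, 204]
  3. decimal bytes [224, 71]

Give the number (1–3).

Key decimal bytes [155] = 9b is 1 byte ≤ B = 5; zero-pad to 5 bytes: K' = 9b 00 00 00 00.
K' ⊕ ipad = ad 36 36 36 36; K' ⊕ opad = c7 5c 5c 5c 5c.
m1: inner = H(ad 36 36 36 36 ff cd) = 51; tag = H(c7 5c 5c 5c 5c 51) = 88 ← matches
m2: inner = H(ad 36 36 36 36 8e cc) = df; tag = H(c7 5c 5c 5c 5c df) = 16
m3: inner = H(ad 36 36 36 36 e0 47) = ac; tag = H(c7 5c 5c 5c 5c ac) = e3

1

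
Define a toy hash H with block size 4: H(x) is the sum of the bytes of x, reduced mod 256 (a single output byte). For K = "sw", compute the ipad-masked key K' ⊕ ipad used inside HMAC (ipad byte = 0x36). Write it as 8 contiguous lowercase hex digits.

Key "sw" = 73 77 is 2 bytes ≤ B = 4; zero-pad to 4 bytes: K' = 73 77 00 00.
XOR each byte with 0x36: 73⊕36=45, 77⊕36=41, 00⊕36=36, 00⊕36=36.

45413636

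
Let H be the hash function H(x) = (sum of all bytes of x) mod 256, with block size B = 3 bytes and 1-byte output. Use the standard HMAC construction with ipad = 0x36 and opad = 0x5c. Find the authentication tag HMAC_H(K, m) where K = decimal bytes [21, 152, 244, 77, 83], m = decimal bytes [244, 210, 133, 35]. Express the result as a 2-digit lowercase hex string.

26

Key decimal bytes [21, 152, 244, 77, 83] = 15 98 f4 4d 53 is 5 bytes > B = 3, so hash it first: H(key) = 41, then zero-pad to 3 bytes: K' = 41 00 00.
K' ⊕ ipad = 77 36 36.  K' ⊕ opad = 1d 5c 5c.
Inner input = (K'⊕ipad) ∥ m = 77 36 36 ∥ f4 d2 85 23.
Inner hash: sum = 119+54+54+244+210+133+35 = 849; mod 256 = 81 → 51.
Outer input = (K'⊕opad) ∥ inner = 1d 5c 5c ∥ 51.
Outer hash (tag): sum = 29+92+92+81 = 294; mod 256 = 38 → 26.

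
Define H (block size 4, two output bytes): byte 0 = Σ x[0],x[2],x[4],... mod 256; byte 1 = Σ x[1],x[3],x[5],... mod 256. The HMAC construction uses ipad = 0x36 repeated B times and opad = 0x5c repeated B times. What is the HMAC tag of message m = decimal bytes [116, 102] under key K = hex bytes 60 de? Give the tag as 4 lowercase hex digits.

Key hex bytes 60 de is 2 bytes ≤ B = 4; zero-pad to 4 bytes: K' = 60 de 00 00.
K' ⊕ ipad = 56 e8 36 36.  K' ⊕ opad = 3c 82 5c 5c.
Inner input = (K'⊕ipad) ∥ m = 56 e8 36 36 ∥ 74 66.
Inner hash: even-index sum = 256 mod 256 = 0; odd-index sum = 388 mod 256 = 132 → 00 84.
Outer input = (K'⊕opad) ∥ inner = 3c 82 5c 5c ∥ 00 84.
Outer hash (tag): even-index sum = 152 mod 256 = 152; odd-index sum = 354 mod 256 = 98 → 98 62.

9862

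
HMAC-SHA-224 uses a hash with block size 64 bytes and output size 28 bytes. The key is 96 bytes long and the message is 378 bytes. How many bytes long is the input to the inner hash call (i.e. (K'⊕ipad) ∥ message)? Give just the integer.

Key is 96 > 64 bytes, so it is hashed to 28 bytes then zero-padded to 64: |K'| = 64.
Inner input = (K'⊕ipad) ∥ m → 64 + 378 = 442 bytes.

442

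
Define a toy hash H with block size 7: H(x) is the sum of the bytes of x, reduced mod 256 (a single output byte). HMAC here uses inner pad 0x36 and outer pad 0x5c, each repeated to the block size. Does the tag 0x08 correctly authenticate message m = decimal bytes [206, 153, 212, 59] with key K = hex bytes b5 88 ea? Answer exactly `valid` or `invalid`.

invalid

Key hex bytes b5 88 ea is 3 bytes ≤ B = 7; zero-pad to 7 bytes: K' = b5 88 ea 00 00 00 00.
K' ⊕ ipad = 83 be dc 36 36 36 36; K' ⊕ opad = e9 d4 b6 5c 5c 5c 5c.
Inner hash: sum = 131+190+220+54+54+54+54+206+153+212+59 = 1387; mod 256 = 107 → 6b.
Outer hash (recomputed tag): sum = 233+212+182+92+92+92+92+107 = 1102; mod 256 = 78 → 4e.
Recomputed tag = 4e; claimed = 08 → mismatch.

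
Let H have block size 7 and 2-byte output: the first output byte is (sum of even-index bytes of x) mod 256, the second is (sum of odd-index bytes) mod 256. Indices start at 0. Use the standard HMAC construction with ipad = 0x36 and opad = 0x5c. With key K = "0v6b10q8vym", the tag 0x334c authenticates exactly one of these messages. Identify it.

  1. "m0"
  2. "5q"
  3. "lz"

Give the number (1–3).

1

Key "0v6b10q8vym" = 30 76 36 62 31 30 71 38 76 79 6d is 11 bytes > B = 7, so hash it first: H(key) = eb b9, then zero-pad to 7 bytes: K' = eb b9 00 00 00 00 00.
K' ⊕ ipad = dd 8f 36 36 36 36 36; K' ⊕ opad = b7 e5 5c 5c 5c 5c 5c.
m1: inner = H(dd 8f 36 36 36 36 36 6d 30) = af 68; tag = H(b7 e5 5c 5c 5c 5c 5c af 68) = 334c ← matches
m2: inner = H(dd 8f 36 36 36 36 36 35 71) = f0 30; tag = H(b7 e5 5c 5c 5c 5c 5c f0 30) = fb8d
m3: inner = H(dd 8f 36 36 36 36 36 6c 7a) = f9 67; tag = H(b7 e5 5c 5c 5c 5c 5c f9 67) = 3296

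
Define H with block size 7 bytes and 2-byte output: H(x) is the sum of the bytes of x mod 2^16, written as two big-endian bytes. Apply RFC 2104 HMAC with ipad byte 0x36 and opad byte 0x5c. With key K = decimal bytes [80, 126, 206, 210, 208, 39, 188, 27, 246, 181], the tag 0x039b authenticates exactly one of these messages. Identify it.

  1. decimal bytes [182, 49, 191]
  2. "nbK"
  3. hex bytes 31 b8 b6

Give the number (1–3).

1

Key decimal bytes [80, 126, 206, 210, 208, 39, 188, 27, 246, 181] = 50 7e ce d2 d0 27 bc 1b f6 b5 is 10 bytes > B = 7, so hash it first: H(key) = 05 e7, then zero-pad to 7 bytes: K' = 05 e7 00 00 00 00 00.
K' ⊕ ipad = 33 d1 36 36 36 36 36; K' ⊕ opad = 59 bb 5c 5c 5c 5c 5c.
m1: inner = H(33 d1 36 36 36 36 36 b6 31 bf) = 03 b8; tag = H(59 bb 5c 5c 5c 5c 5c 03 b8) = 039b ← matches
m2: inner = H(33 d1 36 36 36 36 36 6e 62 4b) = 03 2d; tag = H(59 bb 5c 5c 5c 5c 5c 03 2d) = 0310
m3: inner = H(33 d1 36 36 36 36 36 31 b8 b6) = 03 b1; tag = H(59 bb 5c 5c 5c 5c 5c 03 b1) = 0394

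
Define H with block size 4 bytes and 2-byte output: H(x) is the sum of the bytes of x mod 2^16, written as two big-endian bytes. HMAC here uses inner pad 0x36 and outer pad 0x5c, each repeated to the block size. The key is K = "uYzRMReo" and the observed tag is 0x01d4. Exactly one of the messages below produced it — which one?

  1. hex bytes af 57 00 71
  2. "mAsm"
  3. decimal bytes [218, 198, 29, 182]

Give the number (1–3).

Key "uYzRMReo" = 75 59 7a 52 4d 52 65 6f is 8 bytes > B = 4, so hash it first: H(key) = 03 0d, then zero-pad to 4 bytes: K' = 03 0d 00 00.
K' ⊕ ipad = 35 3b 36 36; K' ⊕ opad = 5f 51 5c 5c.
m1: inner = H(35 3b 36 36 af 57 00 71) = 02 53; tag = H(5f 51 5c 5c 02 53) = 01bd
m2: inner = H(35 3b 36 36 6d 41 73 6d) = 02 6a; tag = H(5f 51 5c 5c 02 6a) = 01d4 ← matches
m3: inner = H(35 3b 36 36 da c6 1d b6) = 03 4f; tag = H(5f 51 5c 5c 03 4f) = 01ba

2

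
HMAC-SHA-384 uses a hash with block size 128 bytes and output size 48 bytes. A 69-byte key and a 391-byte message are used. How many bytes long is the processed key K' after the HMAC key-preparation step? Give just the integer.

Key is 69 ≤ 128 bytes, zero-padded: |K'| = 128.

128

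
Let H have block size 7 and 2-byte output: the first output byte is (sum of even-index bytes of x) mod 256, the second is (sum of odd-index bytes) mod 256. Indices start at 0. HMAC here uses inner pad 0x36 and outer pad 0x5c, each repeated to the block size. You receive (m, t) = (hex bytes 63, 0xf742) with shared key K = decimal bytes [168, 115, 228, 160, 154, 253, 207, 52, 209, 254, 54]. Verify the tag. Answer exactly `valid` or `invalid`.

Key decimal bytes [168, 115, 228, 160, 154, 253, 207, 52, 209, 254, 54] = a8 73 e4 a0 9a fd cf 34 d1 fe 36 is 11 bytes > B = 7, so hash it first: H(key) = fc 42, then zero-pad to 7 bytes: K' = fc 42 00 00 00 00 00.
K' ⊕ ipad = ca 74 36 36 36 36 36; K' ⊕ opad = a0 1e 5c 5c 5c 5c 5c.
Inner hash: even-index sum = 364 mod 256 = 108; odd-index sum = 323 mod 256 = 67 → 6c 43.
Outer hash (recomputed tag): even-index sum = 503 mod 256 = 247; odd-index sum = 322 mod 256 = 66 → f7 42.
Recomputed tag = f742; claimed = f742 → match.

valid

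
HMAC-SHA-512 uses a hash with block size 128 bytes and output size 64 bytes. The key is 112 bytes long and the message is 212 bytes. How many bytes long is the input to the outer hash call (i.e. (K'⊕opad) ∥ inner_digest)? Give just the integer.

192

Key is 112 ≤ 128 bytes, zero-padded: |K'| = 128.
Outer input = (K'⊕opad) ∥ H(inner) → 128 + 64 = 192 bytes.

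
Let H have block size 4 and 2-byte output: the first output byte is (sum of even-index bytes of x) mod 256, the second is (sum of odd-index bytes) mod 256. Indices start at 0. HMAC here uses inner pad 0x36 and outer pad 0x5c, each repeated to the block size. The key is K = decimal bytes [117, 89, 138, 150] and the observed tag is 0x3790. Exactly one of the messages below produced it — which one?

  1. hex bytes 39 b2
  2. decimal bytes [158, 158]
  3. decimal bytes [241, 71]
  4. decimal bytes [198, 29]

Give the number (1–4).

Key decimal bytes [117, 89, 138, 150] = 75 59 8a 96 is exactly B = 4 bytes: K' = 75 59 8a 96.
K' ⊕ ipad = 43 6f bc a0; K' ⊕ opad = 29 05 d6 ca.
m1: inner = H(43 6f bc a0 39 b2) = 38 c1; tag = H(29 05 d6 ca 38 c1) = 3790 ← matches
m2: inner = H(43 6f bc a0 9e 9e) = 9d ad; tag = H(29 05 d6 ca 9d ad) = 9c7c
m3: inner = H(43 6f bc a0 f1 47) = f0 56; tag = H(29 05 d6 ca f0 56) = ef25
m4: inner = H(43 6f bc a0 c6 1d) = c5 2c; tag = H(29 05 d6 ca c5 2c) = c4fb

1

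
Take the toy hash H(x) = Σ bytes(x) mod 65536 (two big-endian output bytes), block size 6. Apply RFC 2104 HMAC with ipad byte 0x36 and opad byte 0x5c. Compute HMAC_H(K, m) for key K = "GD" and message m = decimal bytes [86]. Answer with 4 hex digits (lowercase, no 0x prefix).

Key "GD" = 47 44 is 2 bytes ≤ B = 6; zero-pad to 6 bytes: K' = 47 44 00 00 00 00.
K' ⊕ ipad = 71 72 36 36 36 36.  K' ⊕ opad = 1b 18 5c 5c 5c 5c.
Inner input = (K'⊕ipad) ∥ m = 71 72 36 36 36 36 ∥ 56.
Inner hash: sum = 113+114+54+54+54+54+86 = 529 → 02 11.
Outer input = (K'⊕opad) ∥ inner = 1b 18 5c 5c 5c 5c ∥ 02 11.
Outer hash (tag): sum = 27+24+92+92+92+92+2+17 = 438 → 01 b6.

01b6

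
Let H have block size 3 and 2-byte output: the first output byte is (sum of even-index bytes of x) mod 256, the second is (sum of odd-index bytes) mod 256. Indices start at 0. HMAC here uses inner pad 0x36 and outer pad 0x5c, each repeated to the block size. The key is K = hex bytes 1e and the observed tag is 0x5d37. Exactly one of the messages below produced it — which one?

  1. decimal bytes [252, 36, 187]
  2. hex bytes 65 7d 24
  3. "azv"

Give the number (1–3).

Key hex bytes 1e is 1 byte ≤ B = 3; zero-pad to 3 bytes: K' = 1e 00 00.
K' ⊕ ipad = 28 36 36; K' ⊕ opad = 42 5c 5c.
m1: inner = H(28 36 36 fc 24 bb) = 82 ed; tag = H(42 5c 5c 82 ed) = 8bde
m2: inner = H(28 36 36 65 7d 24) = db bf; tag = H(42 5c 5c db bf) = 5d37 ← matches
m3: inner = H(28 36 36 61 7a 76) = d8 0d; tag = H(42 5c 5c d8 0d) = ab34

2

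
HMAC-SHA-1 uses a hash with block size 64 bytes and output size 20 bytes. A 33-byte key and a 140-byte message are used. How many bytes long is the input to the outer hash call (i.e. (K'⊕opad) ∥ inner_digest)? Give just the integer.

Key is 33 ≤ 64 bytes, zero-padded: |K'| = 64.
Outer input = (K'⊕opad) ∥ H(inner) → 64 + 20 = 84 bytes.

84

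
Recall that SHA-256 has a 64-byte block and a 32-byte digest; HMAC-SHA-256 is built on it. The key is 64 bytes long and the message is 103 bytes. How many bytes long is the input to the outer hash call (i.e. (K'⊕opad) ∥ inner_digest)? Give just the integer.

96

Key is 64 ≤ 64 bytes, zero-padded: |K'| = 64.
Outer input = (K'⊕opad) ∥ H(inner) → 64 + 32 = 96 bytes.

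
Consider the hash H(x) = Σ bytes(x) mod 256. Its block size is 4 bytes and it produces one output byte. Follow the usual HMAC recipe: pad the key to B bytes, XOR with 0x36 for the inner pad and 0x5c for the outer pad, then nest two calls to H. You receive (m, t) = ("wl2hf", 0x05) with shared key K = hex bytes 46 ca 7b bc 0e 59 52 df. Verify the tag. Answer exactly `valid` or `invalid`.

valid

Key hex bytes 46 ca 7b bc 0e 59 52 df is 8 bytes > B = 4, so hash it first: H(key) = df, then zero-pad to 4 bytes: K' = df 00 00 00.
K' ⊕ ipad = e9 36 36 36; K' ⊕ opad = 83 5c 5c 5c.
Inner hash: sum = 233+54+54+54+119+108+50+104+102 = 878; mod 256 = 110 → 6e.
Outer hash (recomputed tag): sum = 131+92+92+92+110 = 517; mod 256 = 5 → 05.
Recomputed tag = 05; claimed = 05 → match.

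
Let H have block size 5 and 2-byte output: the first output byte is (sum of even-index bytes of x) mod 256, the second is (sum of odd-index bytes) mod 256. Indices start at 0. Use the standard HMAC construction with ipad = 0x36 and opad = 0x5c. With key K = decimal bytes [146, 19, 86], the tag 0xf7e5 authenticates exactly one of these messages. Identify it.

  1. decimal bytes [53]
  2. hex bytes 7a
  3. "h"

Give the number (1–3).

Key decimal bytes [146, 19, 86] = 92 13 56 is 3 bytes ≤ B = 5; zero-pad to 5 bytes: K' = 92 13 56 00 00.
K' ⊕ ipad = a4 25 60 36 36; K' ⊕ opad = ce 4f 0a 5c 5c.
m1: inner = H(a4 25 60 36 36 35) = 3a 90; tag = H(ce 4f 0a 5c 5c 3a 90) = c4e5
m2: inner = H(a4 25 60 36 36 7a) = 3a d5; tag = H(ce 4f 0a 5c 5c 3a d5) = 09e5
m3: inner = H(a4 25 60 36 36 68) = 3a c3; tag = H(ce 4f 0a 5c 5c 3a c3) = f7e5 ← matches

3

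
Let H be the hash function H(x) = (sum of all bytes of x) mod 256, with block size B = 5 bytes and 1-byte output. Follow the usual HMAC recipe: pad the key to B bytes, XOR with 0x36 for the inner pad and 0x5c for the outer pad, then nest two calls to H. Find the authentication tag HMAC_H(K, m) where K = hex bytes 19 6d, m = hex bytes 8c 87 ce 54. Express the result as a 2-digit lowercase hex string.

eb

Key hex bytes 19 6d is 2 bytes ≤ B = 5; zero-pad to 5 bytes: K' = 19 6d 00 00 00.
K' ⊕ ipad = 2f 5b 36 36 36.  K' ⊕ opad = 45 31 5c 5c 5c.
Inner input = (K'⊕ipad) ∥ m = 2f 5b 36 36 36 ∥ 8c 87 ce 54.
Inner hash: sum = 47+91+54+54+54+140+135+206+84 = 865; mod 256 = 97 → 61.
Outer input = (K'⊕opad) ∥ inner = 45 31 5c 5c 5c ∥ 61.
Outer hash (tag): sum = 69+49+92+92+92+97 = 491; mod 256 = 235 → eb.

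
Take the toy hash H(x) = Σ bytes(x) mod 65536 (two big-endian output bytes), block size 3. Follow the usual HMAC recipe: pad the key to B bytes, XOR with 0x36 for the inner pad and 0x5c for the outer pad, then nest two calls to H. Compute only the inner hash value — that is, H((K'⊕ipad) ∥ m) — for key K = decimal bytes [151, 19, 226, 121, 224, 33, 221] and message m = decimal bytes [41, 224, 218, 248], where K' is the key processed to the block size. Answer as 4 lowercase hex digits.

Key decimal bytes [151, 19, 226, 121, 224, 33, 221] = 97 13 e2 79 e0 21 dd is 7 bytes > B = 3, so hash it first: H(key) = 03 e3, then zero-pad to 3 bytes: K' = 03 e3 00.
K' ⊕ ipad = 35 d5 36.
Inner input = 35 d5 36 ∥ 29 e0 da f8.
Inner hash: sum = 53+213+54+41+224+218+248 = 1051 → 04 1b.

041b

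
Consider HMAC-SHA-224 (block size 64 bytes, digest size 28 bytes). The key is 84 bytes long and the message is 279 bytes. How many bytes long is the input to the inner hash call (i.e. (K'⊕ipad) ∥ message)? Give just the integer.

343

Key is 84 > 64 bytes, so it is hashed to 28 bytes then zero-padded to 64: |K'| = 64.
Inner input = (K'⊕ipad) ∥ m → 64 + 279 = 343 bytes.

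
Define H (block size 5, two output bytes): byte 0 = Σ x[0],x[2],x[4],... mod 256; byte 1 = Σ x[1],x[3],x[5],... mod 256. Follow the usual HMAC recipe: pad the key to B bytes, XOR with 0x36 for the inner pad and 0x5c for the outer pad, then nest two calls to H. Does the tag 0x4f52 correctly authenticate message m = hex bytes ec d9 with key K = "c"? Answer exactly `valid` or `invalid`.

Key "c" = 63 is 1 byte ≤ B = 5; zero-pad to 5 bytes: K' = 63 00 00 00 00.
K' ⊕ ipad = 55 36 36 36 36; K' ⊕ opad = 3f 5c 5c 5c 5c.
Inner hash: even-index sum = 410 mod 256 = 154; odd-index sum = 344 mod 256 = 88 → 9a 58.
Outer hash (recomputed tag): even-index sum = 335 mod 256 = 79; odd-index sum = 338 mod 256 = 82 → 4f 52.
Recomputed tag = 4f52; claimed = 4f52 → match.

valid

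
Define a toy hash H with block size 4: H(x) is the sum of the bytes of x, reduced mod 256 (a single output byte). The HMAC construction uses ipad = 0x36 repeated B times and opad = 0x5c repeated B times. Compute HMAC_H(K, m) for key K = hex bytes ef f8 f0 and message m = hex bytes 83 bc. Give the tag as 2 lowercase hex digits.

Key hex bytes ef f8 f0 is 3 bytes ≤ B = 4; zero-pad to 4 bytes: K' = ef f8 f0 00.
K' ⊕ ipad = d9 ce c6 36.  K' ⊕ opad = b3 a4 ac 5c.
Inner input = (K'⊕ipad) ∥ m = d9 ce c6 36 ∥ 83 bc.
Inner hash: sum = 217+206+198+54+131+188 = 994; mod 256 = 226 → e2.
Outer input = (K'⊕opad) ∥ inner = b3 a4 ac 5c ∥ e2.
Outer hash (tag): sum = 179+164+172+92+226 = 833; mod 256 = 65 → 41.

41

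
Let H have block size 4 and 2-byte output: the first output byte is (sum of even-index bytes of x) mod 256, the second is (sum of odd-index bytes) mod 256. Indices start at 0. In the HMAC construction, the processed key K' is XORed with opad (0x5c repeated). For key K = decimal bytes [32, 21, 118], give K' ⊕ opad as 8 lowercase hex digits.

Key decimal bytes [32, 21, 118] = 20 15 76 is 3 bytes ≤ B = 4; zero-pad to 4 bytes: K' = 20 15 76 00.
XOR each byte with 0x5c: 20⊕5c=7c, 15⊕5c=49, 76⊕5c=2a, 00⊕5c=5c.

7c492a5c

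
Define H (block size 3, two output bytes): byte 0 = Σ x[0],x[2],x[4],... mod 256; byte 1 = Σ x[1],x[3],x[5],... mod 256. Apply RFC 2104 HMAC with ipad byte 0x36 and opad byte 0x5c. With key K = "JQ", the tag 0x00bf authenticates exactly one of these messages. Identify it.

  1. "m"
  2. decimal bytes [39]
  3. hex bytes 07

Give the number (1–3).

2

Key "JQ" = 4a 51 is 2 bytes ≤ B = 3; zero-pad to 3 bytes: K' = 4a 51 00.
K' ⊕ ipad = 7c 67 36; K' ⊕ opad = 16 0d 5c.
m1: inner = H(7c 67 36 6d) = b2 d4; tag = H(16 0d 5c b2 d4) = 46bf
m2: inner = H(7c 67 36 27) = b2 8e; tag = H(16 0d 5c b2 8e) = 00bf ← matches
m3: inner = H(7c 67 36 07) = b2 6e; tag = H(16 0d 5c b2 6e) = e0bf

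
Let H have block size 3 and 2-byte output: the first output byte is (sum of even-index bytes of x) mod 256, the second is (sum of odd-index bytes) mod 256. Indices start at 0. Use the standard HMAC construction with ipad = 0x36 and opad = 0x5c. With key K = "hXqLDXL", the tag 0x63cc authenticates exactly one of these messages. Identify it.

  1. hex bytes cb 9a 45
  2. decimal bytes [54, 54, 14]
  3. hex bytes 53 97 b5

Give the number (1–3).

Key "hXqLDXL" = 68 58 71 4c 44 58 4c is 7 bytes > B = 3, so hash it first: H(key) = 69 fc, then zero-pad to 3 bytes: K' = 69 fc 00.
K' ⊕ ipad = 5f ca 36; K' ⊕ opad = 35 a0 5c.
m1: inner = H(5f ca 36 cb 9a 45) = 2f da; tag = H(35 a0 5c 2f da) = 6bcf
m2: inner = H(5f ca 36 36 36 0e) = cb 0e; tag = H(35 a0 5c cb 0e) = 9f6b
m3: inner = H(5f ca 36 53 97 b5) = 2c d2; tag = H(35 a0 5c 2c d2) = 63cc ← matches

3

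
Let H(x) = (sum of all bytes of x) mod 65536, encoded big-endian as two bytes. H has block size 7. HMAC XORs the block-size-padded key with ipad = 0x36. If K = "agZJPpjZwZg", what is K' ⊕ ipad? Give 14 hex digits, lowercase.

321e3636363636

Key "agZJPpjZwZg" = 61 67 5a 4a 50 70 6a 5a 77 5a 67 is 11 bytes > B = 7, so hash it first: H(key) = 04 28, then zero-pad to 7 bytes: K' = 04 28 00 00 00 00 00.
XOR each byte with 0x36: 04⊕36=32, 28⊕36=1e, 00⊕36=36, 00⊕36=36, 00⊕36=36, 00⊕36=36, 00⊕36=36.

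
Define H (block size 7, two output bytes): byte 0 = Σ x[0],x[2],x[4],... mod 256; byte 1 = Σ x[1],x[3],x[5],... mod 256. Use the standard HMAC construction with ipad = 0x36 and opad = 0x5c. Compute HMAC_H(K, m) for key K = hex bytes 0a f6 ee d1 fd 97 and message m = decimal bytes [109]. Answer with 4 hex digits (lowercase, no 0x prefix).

Key hex bytes 0a f6 ee d1 fd 97 is 6 bytes ≤ B = 7; zero-pad to 7 bytes: K' = 0a f6 ee d1 fd 97 00.
K' ⊕ ipad = 3c c0 d8 e7 cb a1 36.  K' ⊕ opad = 56 aa b2 8d a1 cb 5c.
Inner input = (K'⊕ipad) ∥ m = 3c c0 d8 e7 cb a1 36 ∥ 6d.
Inner hash: even-index sum = 533 mod 256 = 21; odd-index sum = 693 mod 256 = 181 → 15 b5.
Outer input = (K'⊕opad) ∥ inner = 56 aa b2 8d a1 cb 5c ∥ 15 b5.
Outer hash (tag): even-index sum = 698 mod 256 = 186; odd-index sum = 535 mod 256 = 23 → ba 17.

ba17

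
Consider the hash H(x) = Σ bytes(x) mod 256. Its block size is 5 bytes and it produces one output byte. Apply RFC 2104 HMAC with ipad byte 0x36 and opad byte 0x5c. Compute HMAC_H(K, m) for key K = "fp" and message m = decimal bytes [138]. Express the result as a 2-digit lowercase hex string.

3c

Key "fp" = 66 70 is 2 bytes ≤ B = 5; zero-pad to 5 bytes: K' = 66 70 00 00 00.
K' ⊕ ipad = 50 46 36 36 36.  K' ⊕ opad = 3a 2c 5c 5c 5c.
Inner input = (K'⊕ipad) ∥ m = 50 46 36 36 36 ∥ 8a.
Inner hash: sum = 80+70+54+54+54+138 = 450; mod 256 = 194 → c2.
Outer input = (K'⊕opad) ∥ inner = 3a 2c 5c 5c 5c ∥ c2.
Outer hash (tag): sum = 58+44+92+92+92+194 = 572; mod 256 = 60 → 3c.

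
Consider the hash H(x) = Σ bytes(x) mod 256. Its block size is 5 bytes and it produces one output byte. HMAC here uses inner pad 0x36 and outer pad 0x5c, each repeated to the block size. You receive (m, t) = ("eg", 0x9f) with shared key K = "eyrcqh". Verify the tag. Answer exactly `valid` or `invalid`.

invalid

Key "eyrcqh" = 65 79 72 63 71 68 is 6 bytes > B = 5, so hash it first: H(key) = 8c, then zero-pad to 5 bytes: K' = 8c 00 00 00 00.
K' ⊕ ipad = ba 36 36 36 36; K' ⊕ opad = d0 5c 5c 5c 5c.
Inner hash: sum = 186+54+54+54+54+101+103 = 606; mod 256 = 94 → 5e.
Outer hash (recomputed tag): sum = 208+92+92+92+92+94 = 670; mod 256 = 158 → 9e.
Recomputed tag = 9e; claimed = 9f → mismatch.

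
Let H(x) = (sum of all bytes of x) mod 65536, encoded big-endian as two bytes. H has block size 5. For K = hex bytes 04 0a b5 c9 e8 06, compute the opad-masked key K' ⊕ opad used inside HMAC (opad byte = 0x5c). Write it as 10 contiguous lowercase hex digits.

Key hex bytes 04 0a b5 c9 e8 06 is 6 bytes > B = 5, so hash it first: H(key) = 02 7a, then zero-pad to 5 bytes: K' = 02 7a 00 00 00.
XOR each byte with 0x5c: 02⊕5c=5e, 7a⊕5c=26, 00⊕5c=5c, 00⊕5c=5c, 00⊕5c=5c.

5e265c5c5c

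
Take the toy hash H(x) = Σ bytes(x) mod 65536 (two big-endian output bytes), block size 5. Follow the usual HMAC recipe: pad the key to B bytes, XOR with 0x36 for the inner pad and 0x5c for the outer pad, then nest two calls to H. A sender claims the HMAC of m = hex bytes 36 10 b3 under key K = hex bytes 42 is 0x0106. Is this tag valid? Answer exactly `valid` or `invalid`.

Key hex bytes 42 is 1 byte ≤ B = 5; zero-pad to 5 bytes: K' = 42 00 00 00 00.
K' ⊕ ipad = 74 36 36 36 36; K' ⊕ opad = 1e 5c 5c 5c 5c.
Inner hash: sum = 116+54+54+54+54+54+16+179 = 581 → 02 45.
Outer hash (recomputed tag): sum = 30+92+92+92+92+2+69 = 469 → 01 d5.
Recomputed tag = 01d5; claimed = 0106 → mismatch.

invalid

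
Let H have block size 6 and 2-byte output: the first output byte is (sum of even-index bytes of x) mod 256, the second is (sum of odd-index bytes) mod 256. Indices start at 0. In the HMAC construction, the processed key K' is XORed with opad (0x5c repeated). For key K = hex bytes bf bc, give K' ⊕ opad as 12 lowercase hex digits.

e3e05c5c5c5c

Key hex bytes bf bc is 2 bytes ≤ B = 6; zero-pad to 6 bytes: K' = bf bc 00 00 00 00.
XOR each byte with 0x5c: bf⊕5c=e3, bc⊕5c=e0, 00⊕5c=5c, 00⊕5c=5c, 00⊕5c=5c, 00⊕5c=5c.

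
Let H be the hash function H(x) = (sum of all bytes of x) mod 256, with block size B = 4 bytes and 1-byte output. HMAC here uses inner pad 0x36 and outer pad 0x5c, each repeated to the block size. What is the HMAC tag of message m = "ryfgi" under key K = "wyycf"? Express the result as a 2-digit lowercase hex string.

49

Key "wyycf" = 77 79 79 63 66 is 5 bytes > B = 4, so hash it first: H(key) = 32, then zero-pad to 4 bytes: K' = 32 00 00 00.
K' ⊕ ipad = 04 36 36 36.  K' ⊕ opad = 6e 5c 5c 5c.
Inner input = (K'⊕ipad) ∥ m = 04 36 36 36 ∥ 72 79 66 67 69.
Inner hash: sum = 4+54+54+54+114+121+102+103+105 = 711; mod 256 = 199 → c7.
Outer input = (K'⊕opad) ∥ inner = 6e 5c 5c 5c ∥ c7.
Outer hash (tag): sum = 110+92+92+92+199 = 585; mod 256 = 73 → 49.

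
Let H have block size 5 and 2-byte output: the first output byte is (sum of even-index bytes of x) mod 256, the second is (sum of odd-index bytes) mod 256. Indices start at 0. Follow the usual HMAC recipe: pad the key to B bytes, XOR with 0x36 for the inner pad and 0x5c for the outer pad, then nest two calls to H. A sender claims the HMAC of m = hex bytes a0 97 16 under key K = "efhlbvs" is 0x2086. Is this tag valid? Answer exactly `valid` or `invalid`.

Key "efhlbvs" = 65 66 68 6c 62 76 73 is 7 bytes > B = 5, so hash it first: H(key) = a2 48, then zero-pad to 5 bytes: K' = a2 48 00 00 00.
K' ⊕ ipad = 94 7e 36 36 36; K' ⊕ opad = fe 14 5c 5c 5c.
Inner hash: even-index sum = 407 mod 256 = 151; odd-index sum = 362 mod 256 = 106 → 97 6a.
Outer hash (recomputed tag): even-index sum = 544 mod 256 = 32; odd-index sum = 263 mod 256 = 7 → 20 07.
Recomputed tag = 2007; claimed = 2086 → mismatch.

invalid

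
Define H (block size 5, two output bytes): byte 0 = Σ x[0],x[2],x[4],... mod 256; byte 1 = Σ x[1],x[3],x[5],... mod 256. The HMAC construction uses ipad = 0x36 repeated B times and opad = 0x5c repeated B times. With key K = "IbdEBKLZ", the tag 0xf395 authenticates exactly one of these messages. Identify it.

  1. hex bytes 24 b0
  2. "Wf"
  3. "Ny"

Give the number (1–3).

1

Key "IbdEBKLZ" = 49 62 64 45 42 4b 4c 5a is 8 bytes > B = 5, so hash it first: H(key) = 3b 4c, then zero-pad to 5 bytes: K' = 3b 4c 00 00 00.
K' ⊕ ipad = 0d 7a 36 36 36; K' ⊕ opad = 67 10 5c 5c 5c.
m1: inner = H(0d 7a 36 36 36 24 b0) = 29 d4; tag = H(67 10 5c 5c 5c 29 d4) = f395 ← matches
m2: inner = H(0d 7a 36 36 36 57 66) = df 07; tag = H(67 10 5c 5c 5c df 07) = 264b
m3: inner = H(0d 7a 36 36 36 4e 79) = f2 fe; tag = H(67 10 5c 5c 5c f2 fe) = 1d5e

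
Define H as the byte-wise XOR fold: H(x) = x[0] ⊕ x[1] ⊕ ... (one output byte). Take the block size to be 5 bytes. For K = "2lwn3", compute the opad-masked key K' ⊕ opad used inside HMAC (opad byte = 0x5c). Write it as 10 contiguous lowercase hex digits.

Key "2lwn3" = 32 6c 77 6e 33 is exactly B = 5 bytes: K' = 32 6c 77 6e 33.
XOR each byte with 0x5c: 32⊕5c=6e, 6c⊕5c=30, 77⊕5c=2b, 6e⊕5c=32, 33⊕5c=6f.

6e302b326f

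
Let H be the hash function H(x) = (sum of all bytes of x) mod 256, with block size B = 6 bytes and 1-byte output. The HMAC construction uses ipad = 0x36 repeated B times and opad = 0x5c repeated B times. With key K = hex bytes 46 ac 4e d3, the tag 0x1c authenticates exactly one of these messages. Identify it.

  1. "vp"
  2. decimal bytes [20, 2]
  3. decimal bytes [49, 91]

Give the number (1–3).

Key hex bytes 46 ac 4e d3 is 4 bytes ≤ B = 6; zero-pad to 6 bytes: K' = 46 ac 4e d3 00 00.
K' ⊕ ipad = 70 9a 78 e5 36 36; K' ⊕ opad = 1a f0 12 8f 5c 5c.
m1: inner = H(70 9a 78 e5 36 36 76 70) = b9; tag = H(1a f0 12 8f 5c 5c b9) = 1c ← matches
m2: inner = H(70 9a 78 e5 36 36 14 02) = e9; tag = H(1a f0 12 8f 5c 5c e9) = 4c
m3: inner = H(70 9a 78 e5 36 36 31 5b) = 5f; tag = H(1a f0 12 8f 5c 5c 5f) = c2

1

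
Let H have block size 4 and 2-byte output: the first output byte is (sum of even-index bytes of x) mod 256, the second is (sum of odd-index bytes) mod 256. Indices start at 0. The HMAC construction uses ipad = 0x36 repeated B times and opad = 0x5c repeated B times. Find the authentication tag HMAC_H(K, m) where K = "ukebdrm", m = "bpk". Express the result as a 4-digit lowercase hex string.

Key "ukebdrm" = 75 6b 65 62 64 72 6d is 7 bytes > B = 4, so hash it first: H(key) = ab 3f, then zero-pad to 4 bytes: K' = ab 3f 00 00.
K' ⊕ ipad = 9d 09 36 36.  K' ⊕ opad = f7 63 5c 5c.
Inner input = (K'⊕ipad) ∥ m = 9d 09 36 36 ∥ 62 70 6b.
Inner hash: even-index sum = 416 mod 256 = 160; odd-index sum = 175 mod 256 = 175 → a0 af.
Outer input = (K'⊕opad) ∥ inner = f7 63 5c 5c ∥ a0 af.
Outer hash (tag): even-index sum = 499 mod 256 = 243; odd-index sum = 366 mod 256 = 110 → f3 6e.

f36e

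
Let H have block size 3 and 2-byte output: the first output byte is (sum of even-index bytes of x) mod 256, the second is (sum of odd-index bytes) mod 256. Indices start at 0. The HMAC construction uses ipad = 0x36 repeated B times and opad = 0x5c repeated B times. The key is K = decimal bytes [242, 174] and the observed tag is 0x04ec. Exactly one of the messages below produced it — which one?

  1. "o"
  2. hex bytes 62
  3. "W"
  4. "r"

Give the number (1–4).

Key decimal bytes [242, 174] = f2 ae is 2 bytes ≤ B = 3; zero-pad to 3 bytes: K' = f2 ae 00.
K' ⊕ ipad = c4 98 36; K' ⊕ opad = ae f2 5c.
m1: inner = H(c4 98 36 6f) = fa 07; tag = H(ae f2 5c fa 07) = 11ec
m2: inner = H(c4 98 36 62) = fa fa; tag = H(ae f2 5c fa fa) = 04ec ← matches
m3: inner = H(c4 98 36 57) = fa ef; tag = H(ae f2 5c fa ef) = f9ec
m4: inner = H(c4 98 36 72) = fa 0a; tag = H(ae f2 5c fa 0a) = 14ec

2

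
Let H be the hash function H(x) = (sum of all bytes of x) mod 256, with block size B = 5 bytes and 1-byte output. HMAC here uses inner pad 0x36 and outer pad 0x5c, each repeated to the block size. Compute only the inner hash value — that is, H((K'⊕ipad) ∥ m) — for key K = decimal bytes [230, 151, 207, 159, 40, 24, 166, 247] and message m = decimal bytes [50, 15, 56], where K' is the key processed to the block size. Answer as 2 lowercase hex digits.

4f

Key decimal bytes [230, 151, 207, 159, 40, 24, 166, 247] = e6 97 cf 9f 28 18 a6 f7 is 8 bytes > B = 5, so hash it first: H(key) = c8, then zero-pad to 5 bytes: K' = c8 00 00 00 00.
K' ⊕ ipad = fe 36 36 36 36.
Inner input = fe 36 36 36 36 ∥ 32 0f 38.
Inner hash: sum = 254+54+54+54+54+50+15+56 = 591; mod 256 = 79 → 4f.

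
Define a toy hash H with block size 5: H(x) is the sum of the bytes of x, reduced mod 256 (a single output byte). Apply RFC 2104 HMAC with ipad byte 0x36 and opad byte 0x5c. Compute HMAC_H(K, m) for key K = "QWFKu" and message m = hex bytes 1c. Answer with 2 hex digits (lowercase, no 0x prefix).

86

Key "QWFKu" = 51 57 46 4b 75 is exactly B = 5 bytes: K' = 51 57 46 4b 75.
K' ⊕ ipad = 67 61 70 7d 43.  K' ⊕ opad = 0d 0b 1a 17 29.
Inner input = (K'⊕ipad) ∥ m = 67 61 70 7d 43 ∥ 1c.
Inner hash: sum = 103+97+112+125+67+28 = 532; mod 256 = 20 → 14.
Outer input = (K'⊕opad) ∥ inner = 0d 0b 1a 17 29 ∥ 14.
Outer hash (tag): sum = 13+11+26+23+41+20 = 134 → 86.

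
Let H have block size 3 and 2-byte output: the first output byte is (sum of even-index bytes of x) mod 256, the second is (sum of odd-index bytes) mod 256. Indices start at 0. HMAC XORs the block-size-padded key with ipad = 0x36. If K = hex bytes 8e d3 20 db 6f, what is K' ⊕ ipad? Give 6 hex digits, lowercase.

Key hex bytes 8e d3 20 db 6f is 5 bytes > B = 3, so hash it first: H(key) = 1d ae, then zero-pad to 3 bytes: K' = 1d ae 00.
XOR each byte with 0x36: 1d⊕36=2b, ae⊕36=98, 00⊕36=36.

2b9836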